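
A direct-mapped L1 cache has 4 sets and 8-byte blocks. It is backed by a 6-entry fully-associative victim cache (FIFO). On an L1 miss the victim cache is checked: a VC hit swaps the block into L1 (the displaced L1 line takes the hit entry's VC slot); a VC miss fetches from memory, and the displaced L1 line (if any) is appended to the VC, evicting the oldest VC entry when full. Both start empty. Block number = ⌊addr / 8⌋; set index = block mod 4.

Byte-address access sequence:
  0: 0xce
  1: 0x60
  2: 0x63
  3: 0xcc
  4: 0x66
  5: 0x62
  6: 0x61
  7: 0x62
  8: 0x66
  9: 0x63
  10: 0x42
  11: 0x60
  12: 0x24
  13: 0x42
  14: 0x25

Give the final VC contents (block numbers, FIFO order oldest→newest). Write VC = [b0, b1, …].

#0 0xce→b25/s1 MISS; vc=[]
#1 0x60→b12/s0 MISS; vc=[]
#2 0x63→b12/s0 L1-HIT; vc=[]
#3 0xcc→b25/s1 L1-HIT; vc=[]
#4 0x66→b12/s0 L1-HIT; vc=[]
#5 0x62→b12/s0 L1-HIT; vc=[]
#6 0x61→b12/s0 L1-HIT; vc=[]
#7 0x62→b12/s0 L1-HIT; vc=[]
#8 0x66→b12/s0 L1-HIT; vc=[]
#9 0x63→b12/s0 L1-HIT; vc=[]
#10 0x42→b8/s0 MISS; vc=[12]
#11 0x60→b12/s0 VC-HIT; vc=[8]
#12 0x24→b4/s0 MISS; vc=[8,12]
#13 0x42→b8/s0 VC-HIT; vc=[4,12]
#14 0x25→b4/s0 VC-HIT; vc=[8,12]

VC = [8, 12]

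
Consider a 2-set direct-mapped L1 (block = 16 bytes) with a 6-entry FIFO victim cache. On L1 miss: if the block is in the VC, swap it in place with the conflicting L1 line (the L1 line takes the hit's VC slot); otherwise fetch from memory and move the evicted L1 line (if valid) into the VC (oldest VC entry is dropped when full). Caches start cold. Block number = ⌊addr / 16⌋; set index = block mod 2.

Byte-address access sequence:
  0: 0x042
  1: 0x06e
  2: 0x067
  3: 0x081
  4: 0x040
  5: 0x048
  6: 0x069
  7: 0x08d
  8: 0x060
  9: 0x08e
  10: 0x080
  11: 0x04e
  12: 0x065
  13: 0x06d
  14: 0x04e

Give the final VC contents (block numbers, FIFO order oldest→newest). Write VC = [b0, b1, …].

  [0] addr=0x42 blk=4 s=0: MISS | VC []
  [1] addr=0x6e blk=6 s=0: MISS | VC [4]
  [2] addr=0x67 blk=6 s=0: L1-HIT | VC [4]
  [3] addr=0x81 blk=8 s=0: MISS | VC [4, 6]
  [4] addr=0x40 blk=4 s=0: VC-HIT | VC [8, 6]
  [5] addr=0x48 blk=4 s=0: L1-HIT | VC [8, 6]
  [6] addr=0x69 blk=6 s=0: VC-HIT | VC [8, 4]
  [7] addr=0x8d blk=8 s=0: VC-HIT | VC [6, 4]
  [8] addr=0x60 blk=6 s=0: VC-HIT | VC [8, 4]
  [9] addr=0x8e blk=8 s=0: VC-HIT | VC [6, 4]
  [10] addr=0x80 blk=8 s=0: L1-HIT | VC [6, 4]
  [11] addr=0x4e blk=4 s=0: VC-HIT | VC [6, 8]
  [12] addr=0x65 blk=6 s=0: VC-HIT | VC [4, 8]
  [13] addr=0x6d blk=6 s=0: L1-HIT | VC [4, 8]
  [14] addr=0x4e blk=4 s=0: VC-HIT | VC [6, 8]

VC = [6, 8]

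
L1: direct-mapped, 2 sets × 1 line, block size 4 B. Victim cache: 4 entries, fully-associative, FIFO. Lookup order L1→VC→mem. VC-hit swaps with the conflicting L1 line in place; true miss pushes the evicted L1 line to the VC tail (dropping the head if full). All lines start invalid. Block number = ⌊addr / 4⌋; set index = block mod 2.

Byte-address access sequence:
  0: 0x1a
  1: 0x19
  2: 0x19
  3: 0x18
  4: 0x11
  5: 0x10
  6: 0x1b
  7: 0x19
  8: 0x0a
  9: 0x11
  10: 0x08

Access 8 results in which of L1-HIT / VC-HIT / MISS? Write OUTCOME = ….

#0 0x1a→b6/s0 MISS; vc=[]
#1 0x19→b6/s0 L1-HIT; vc=[]
#2 0x19→b6/s0 L1-HIT; vc=[]
#3 0x18→b6/s0 L1-HIT; vc=[]
#4 0x11→b4/s0 MISS; vc=[6]
#5 0x10→b4/s0 L1-HIT; vc=[6]
#6 0x1b→b6/s0 VC-HIT; vc=[4]
#7 0x19→b6/s0 L1-HIT; vc=[4]
#8 0xa→b2/s0 MISS; vc=[4,6]
#9 0x11→b4/s0 VC-HIT; vc=[2,6]
#10 0x8→b2/s0 VC-HIT; vc=[4,6]

OUTCOME = MISS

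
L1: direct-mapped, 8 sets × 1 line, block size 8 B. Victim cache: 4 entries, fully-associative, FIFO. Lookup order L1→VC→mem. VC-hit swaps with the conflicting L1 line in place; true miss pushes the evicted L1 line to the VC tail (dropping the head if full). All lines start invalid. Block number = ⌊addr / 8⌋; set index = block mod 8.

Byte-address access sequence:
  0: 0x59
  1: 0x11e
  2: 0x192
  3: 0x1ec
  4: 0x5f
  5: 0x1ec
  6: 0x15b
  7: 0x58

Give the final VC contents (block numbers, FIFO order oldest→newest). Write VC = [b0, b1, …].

VC = [35, 43]

0: 0x59 (blk 11, set 3) → MISS  vc=[]
1: 0x11e (blk 35, set 3) → MISS  vc=[11]
2: 0x192 (blk 50, set 2) → MISS  vc=[11]
3: 0x1ec (blk 61, set 5) → MISS  vc=[11]
4: 0x5f (blk 11, set 3) → VC-HIT  vc=[35]
5: 0x1ec (blk 61, set 5) → L1-HIT  vc=[35]
6: 0x15b (blk 43, set 3) → MISS  vc=[35, 11]
7: 0x58 (blk 11, set 3) → VC-HIT  vc=[35, 43]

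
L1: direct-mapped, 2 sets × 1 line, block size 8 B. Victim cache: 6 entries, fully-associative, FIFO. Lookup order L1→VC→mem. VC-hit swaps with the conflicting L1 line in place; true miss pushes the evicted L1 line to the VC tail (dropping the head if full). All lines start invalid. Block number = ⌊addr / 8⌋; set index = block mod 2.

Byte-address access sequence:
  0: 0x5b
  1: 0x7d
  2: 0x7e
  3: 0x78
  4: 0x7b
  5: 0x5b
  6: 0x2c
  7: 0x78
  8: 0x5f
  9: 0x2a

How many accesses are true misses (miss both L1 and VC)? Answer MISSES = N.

0: 0x5b (blk 11, set 1) → MISS  vc=[]
1: 0x7d (blk 15, set 1) → MISS  vc=[11]
2: 0x7e (blk 15, set 1) → L1-HIT  vc=[11]
3: 0x78 (blk 15, set 1) → L1-HIT  vc=[11]
4: 0x7b (blk 15, set 1) → L1-HIT  vc=[11]
5: 0x5b (blk 11, set 1) → VC-HIT  vc=[15]
6: 0x2c (blk 5, set 1) → MISS  vc=[15, 11]
7: 0x78 (blk 15, set 1) → VC-HIT  vc=[5, 11]
8: 0x5f (blk 11, set 1) → VC-HIT  vc=[5, 15]
9: 0x2a (blk 5, set 1) → VC-HIT  vc=[11, 15]

MISSES = 3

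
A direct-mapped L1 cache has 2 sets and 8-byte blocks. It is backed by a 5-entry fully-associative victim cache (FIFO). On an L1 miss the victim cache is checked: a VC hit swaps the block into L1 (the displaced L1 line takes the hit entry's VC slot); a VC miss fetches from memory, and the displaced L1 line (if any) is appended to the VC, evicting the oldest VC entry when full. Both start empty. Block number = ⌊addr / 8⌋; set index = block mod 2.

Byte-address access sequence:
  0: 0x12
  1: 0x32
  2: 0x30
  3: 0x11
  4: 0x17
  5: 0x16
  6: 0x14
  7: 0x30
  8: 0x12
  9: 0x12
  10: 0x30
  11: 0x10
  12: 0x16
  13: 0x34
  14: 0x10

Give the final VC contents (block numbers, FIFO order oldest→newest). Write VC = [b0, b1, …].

VC = [6]

0: 0x12 (blk 2, set 0) → MISS  vc=[]
1: 0x32 (blk 6, set 0) → MISS  vc=[2]
2: 0x30 (blk 6, set 0) → L1-HIT  vc=[2]
3: 0x11 (blk 2, set 0) → VC-HIT  vc=[6]
4: 0x17 (blk 2, set 0) → L1-HIT  vc=[6]
5: 0x16 (blk 2, set 0) → L1-HIT  vc=[6]
6: 0x14 (blk 2, set 0) → L1-HIT  vc=[6]
7: 0x30 (blk 6, set 0) → VC-HIT  vc=[2]
8: 0x12 (blk 2, set 0) → VC-HIT  vc=[6]
9: 0x12 (blk 2, set 0) → L1-HIT  vc=[6]
10: 0x30 (blk 6, set 0) → VC-HIT  vc=[2]
11: 0x10 (blk 2, set 0) → VC-HIT  vc=[6]
12: 0x16 (blk 2, set 0) → L1-HIT  vc=[6]
13: 0x34 (blk 6, set 0) → VC-HIT  vc=[2]
14: 0x10 (blk 2, set 0) → VC-HIT  vc=[6]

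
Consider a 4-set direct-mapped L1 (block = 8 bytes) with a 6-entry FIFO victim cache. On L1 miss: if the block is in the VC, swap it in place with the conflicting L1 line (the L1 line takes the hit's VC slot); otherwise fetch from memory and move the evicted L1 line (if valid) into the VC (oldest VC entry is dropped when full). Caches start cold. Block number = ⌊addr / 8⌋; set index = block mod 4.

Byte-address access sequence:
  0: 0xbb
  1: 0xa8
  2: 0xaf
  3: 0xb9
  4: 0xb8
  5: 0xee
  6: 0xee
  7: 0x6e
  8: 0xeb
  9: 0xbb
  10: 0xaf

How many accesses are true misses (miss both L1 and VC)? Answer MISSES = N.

MISSES = 4

  [0] addr=0xbb blk=23 s=3: MISS | VC []
  [1] addr=0xa8 blk=21 s=1: MISS | VC []
  [2] addr=0xaf blk=21 s=1: L1-HIT | VC []
  [3] addr=0xb9 blk=23 s=3: L1-HIT | VC []
  [4] addr=0xb8 blk=23 s=3: L1-HIT | VC []
  [5] addr=0xee blk=29 s=1: MISS | VC [21]
  [6] addr=0xee blk=29 s=1: L1-HIT | VC [21]
  [7] addr=0x6e blk=13 s=1: MISS | VC [21, 29]
  [8] addr=0xeb blk=29 s=1: VC-HIT | VC [21, 13]
  [9] addr=0xbb blk=23 s=3: L1-HIT | VC [21, 13]
  [10] addr=0xaf blk=21 s=1: VC-HIT | VC [29, 13]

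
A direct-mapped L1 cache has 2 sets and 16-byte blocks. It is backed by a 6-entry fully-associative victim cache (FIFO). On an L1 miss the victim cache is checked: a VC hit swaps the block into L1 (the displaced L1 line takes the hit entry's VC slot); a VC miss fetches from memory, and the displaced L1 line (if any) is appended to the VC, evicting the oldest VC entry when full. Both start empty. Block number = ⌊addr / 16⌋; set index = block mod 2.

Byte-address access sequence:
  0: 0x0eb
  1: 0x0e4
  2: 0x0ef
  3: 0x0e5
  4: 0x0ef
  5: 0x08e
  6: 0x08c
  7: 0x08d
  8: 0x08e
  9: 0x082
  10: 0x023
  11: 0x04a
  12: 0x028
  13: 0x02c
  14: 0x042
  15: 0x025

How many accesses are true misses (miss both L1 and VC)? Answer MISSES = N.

0: 0xeb (blk 14, set 0) → MISS  vc=[]
1: 0xe4 (blk 14, set 0) → L1-HIT  vc=[]
2: 0xef (blk 14, set 0) → L1-HIT  vc=[]
3: 0xe5 (blk 14, set 0) → L1-HIT  vc=[]
4: 0xef (blk 14, set 0) → L1-HIT  vc=[]
5: 0x8e (blk 8, set 0) → MISS  vc=[14]
6: 0x8c (blk 8, set 0) → L1-HIT  vc=[14]
7: 0x8d (blk 8, set 0) → L1-HIT  vc=[14]
8: 0x8e (blk 8, set 0) → L1-HIT  vc=[14]
9: 0x82 (blk 8, set 0) → L1-HIT  vc=[14]
10: 0x23 (blk 2, set 0) → MISS  vc=[14, 8]
11: 0x4a (blk 4, set 0) → MISS  vc=[14, 8, 2]
12: 0x28 (blk 2, set 0) → VC-HIT  vc=[14, 8, 4]
13: 0x2c (blk 2, set 0) → L1-HIT  vc=[14, 8, 4]
14: 0x42 (blk 4, set 0) → VC-HIT  vc=[14, 8, 2]
15: 0x25 (blk 2, set 0) → VC-HIT  vc=[14, 8, 4]

MISSES = 4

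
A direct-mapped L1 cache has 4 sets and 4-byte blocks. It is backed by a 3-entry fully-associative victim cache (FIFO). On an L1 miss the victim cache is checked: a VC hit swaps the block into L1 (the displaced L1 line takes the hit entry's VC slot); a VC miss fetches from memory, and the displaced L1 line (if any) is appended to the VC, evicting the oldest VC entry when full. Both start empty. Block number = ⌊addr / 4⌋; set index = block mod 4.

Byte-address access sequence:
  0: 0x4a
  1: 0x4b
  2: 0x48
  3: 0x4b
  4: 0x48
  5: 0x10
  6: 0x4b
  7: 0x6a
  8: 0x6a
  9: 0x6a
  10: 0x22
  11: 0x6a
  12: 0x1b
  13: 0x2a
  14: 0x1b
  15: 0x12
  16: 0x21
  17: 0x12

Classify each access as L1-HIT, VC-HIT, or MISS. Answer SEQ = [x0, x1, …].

SEQ = [MISS, L1-HIT, L1-HIT, L1-HIT, L1-HIT, MISS, L1-HIT, MISS, L1-HIT, L1-HIT, MISS, L1-HIT, MISS, MISS, VC-HIT, VC-HIT, VC-HIT, VC-HIT]

#0 0x4a→b18/s2 MISS; vc=[]
#1 0x4b→b18/s2 L1-HIT; vc=[]
#2 0x48→b18/s2 L1-HIT; vc=[]
#3 0x4b→b18/s2 L1-HIT; vc=[]
#4 0x48→b18/s2 L1-HIT; vc=[]
#5 0x10→b4/s0 MISS; vc=[]
#6 0x4b→b18/s2 L1-HIT; vc=[]
#7 0x6a→b26/s2 MISS; vc=[18]
#8 0x6a→b26/s2 L1-HIT; vc=[18]
#9 0x6a→b26/s2 L1-HIT; vc=[18]
#10 0x22→b8/s0 MISS; vc=[18,4]
#11 0x6a→b26/s2 L1-HIT; vc=[18,4]
#12 0x1b→b6/s2 MISS; vc=[18,4,26]
#13 0x2a→b10/s2 MISS; vc=[4,26,6]
#14 0x1b→b6/s2 VC-HIT; vc=[4,26,10]
#15 0x12→b4/s0 VC-HIT; vc=[8,26,10]
#16 0x21→b8/s0 VC-HIT; vc=[4,26,10]
#17 0x12→b4/s0 VC-HIT; vc=[8,26,10]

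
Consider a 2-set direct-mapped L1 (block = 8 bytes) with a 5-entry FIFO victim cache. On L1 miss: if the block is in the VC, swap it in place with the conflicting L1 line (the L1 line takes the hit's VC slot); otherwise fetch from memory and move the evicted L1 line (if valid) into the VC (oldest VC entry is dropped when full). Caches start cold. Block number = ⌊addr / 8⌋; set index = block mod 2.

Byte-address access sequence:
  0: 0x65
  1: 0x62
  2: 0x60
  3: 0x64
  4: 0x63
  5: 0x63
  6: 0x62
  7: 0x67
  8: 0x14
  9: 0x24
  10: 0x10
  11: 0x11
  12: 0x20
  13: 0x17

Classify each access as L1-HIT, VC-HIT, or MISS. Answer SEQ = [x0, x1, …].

0: 0x65 (blk 12, set 0) → MISS  vc=[]
1: 0x62 (blk 12, set 0) → L1-HIT  vc=[]
2: 0x60 (blk 12, set 0) → L1-HIT  vc=[]
3: 0x64 (blk 12, set 0) → L1-HIT  vc=[]
4: 0x63 (blk 12, set 0) → L1-HIT  vc=[]
5: 0x63 (blk 12, set 0) → L1-HIT  vc=[]
6: 0x62 (blk 12, set 0) → L1-HIT  vc=[]
7: 0x67 (blk 12, set 0) → L1-HIT  vc=[]
8: 0x14 (blk 2, set 0) → MISS  vc=[12]
9: 0x24 (blk 4, set 0) → MISS  vc=[12, 2]
10: 0x10 (blk 2, set 0) → VC-HIT  vc=[12, 4]
11: 0x11 (blk 2, set 0) → L1-HIT  vc=[12, 4]
12: 0x20 (blk 4, set 0) → VC-HIT  vc=[12, 2]
13: 0x17 (blk 2, set 0) → VC-HIT  vc=[12, 4]

SEQ = [MISS, L1-HIT, L1-HIT, L1-HIT, L1-HIT, L1-HIT, L1-HIT, L1-HIT, MISS, MISS, VC-HIT, L1-HIT, VC-HIT, VC-HIT]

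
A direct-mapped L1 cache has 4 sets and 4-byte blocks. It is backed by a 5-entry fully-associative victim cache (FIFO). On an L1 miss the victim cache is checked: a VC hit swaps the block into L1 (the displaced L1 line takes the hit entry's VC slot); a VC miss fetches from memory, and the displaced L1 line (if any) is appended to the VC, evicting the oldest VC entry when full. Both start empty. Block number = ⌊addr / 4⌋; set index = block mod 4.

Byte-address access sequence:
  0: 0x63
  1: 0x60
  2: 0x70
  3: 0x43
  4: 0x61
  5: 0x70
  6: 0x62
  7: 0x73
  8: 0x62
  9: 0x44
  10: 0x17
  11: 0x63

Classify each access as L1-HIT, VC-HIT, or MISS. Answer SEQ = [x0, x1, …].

SEQ = [MISS, L1-HIT, MISS, MISS, VC-HIT, VC-HIT, VC-HIT, VC-HIT, VC-HIT, MISS, MISS, L1-HIT]

0: 0x63 (blk 24, set 0) → MISS  vc=[]
1: 0x60 (blk 24, set 0) → L1-HIT  vc=[]
2: 0x70 (blk 28, set 0) → MISS  vc=[24]
3: 0x43 (blk 16, set 0) → MISS  vc=[24, 28]
4: 0x61 (blk 24, set 0) → VC-HIT  vc=[16, 28]
5: 0x70 (blk 28, set 0) → VC-HIT  vc=[16, 24]
6: 0x62 (blk 24, set 0) → VC-HIT  vc=[16, 28]
7: 0x73 (blk 28, set 0) → VC-HIT  vc=[16, 24]
8: 0x62 (blk 24, set 0) → VC-HIT  vc=[16, 28]
9: 0x44 (blk 17, set 1) → MISS  vc=[16, 28]
10: 0x17 (blk 5, set 1) → MISS  vc=[16, 28, 17]
11: 0x63 (blk 24, set 0) → L1-HIT  vc=[16, 28, 17]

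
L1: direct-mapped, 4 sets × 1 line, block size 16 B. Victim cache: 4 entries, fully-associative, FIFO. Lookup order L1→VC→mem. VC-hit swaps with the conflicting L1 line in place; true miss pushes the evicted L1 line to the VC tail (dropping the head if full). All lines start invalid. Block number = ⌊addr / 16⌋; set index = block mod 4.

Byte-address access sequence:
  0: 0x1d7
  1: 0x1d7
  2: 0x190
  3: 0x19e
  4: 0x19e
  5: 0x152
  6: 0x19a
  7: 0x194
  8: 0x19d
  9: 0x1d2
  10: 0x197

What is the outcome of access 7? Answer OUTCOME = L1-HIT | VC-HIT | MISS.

0: 0x1d7 (blk 29, set 1) → MISS  vc=[]
1: 0x1d7 (blk 29, set 1) → L1-HIT  vc=[]
2: 0x190 (blk 25, set 1) → MISS  vc=[29]
3: 0x19e (blk 25, set 1) → L1-HIT  vc=[29]
4: 0x19e (blk 25, set 1) → L1-HIT  vc=[29]
5: 0x152 (blk 21, set 1) → MISS  vc=[29, 25]
6: 0x19a (blk 25, set 1) → VC-HIT  vc=[29, 21]
7: 0x194 (blk 25, set 1) → L1-HIT  vc=[29, 21]
8: 0x19d (blk 25, set 1) → L1-HIT  vc=[29, 21]
9: 0x1d2 (blk 29, set 1) → VC-HIT  vc=[25, 21]
10: 0x197 (blk 25, set 1) → VC-HIT  vc=[29, 21]

OUTCOME = L1-HIT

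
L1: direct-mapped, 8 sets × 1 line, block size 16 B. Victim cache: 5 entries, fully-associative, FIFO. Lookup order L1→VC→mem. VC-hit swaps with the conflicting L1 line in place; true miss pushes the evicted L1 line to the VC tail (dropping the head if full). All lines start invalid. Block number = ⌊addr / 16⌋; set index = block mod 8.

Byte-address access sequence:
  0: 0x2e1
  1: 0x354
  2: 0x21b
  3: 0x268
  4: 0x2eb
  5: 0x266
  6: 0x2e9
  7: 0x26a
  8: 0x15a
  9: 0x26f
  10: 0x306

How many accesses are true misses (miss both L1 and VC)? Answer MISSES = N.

  [0] addr=0x2e1 blk=46 s=6: MISS | VC []
  [1] addr=0x354 blk=53 s=5: MISS | VC []
  [2] addr=0x21b blk=33 s=1: MISS | VC []
  [3] addr=0x268 blk=38 s=6: MISS | VC [46]
  [4] addr=0x2eb blk=46 s=6: VC-HIT | VC [38]
  [5] addr=0x266 blk=38 s=6: VC-HIT | VC [46]
  [6] addr=0x2e9 blk=46 s=6: VC-HIT | VC [38]
  [7] addr=0x26a blk=38 s=6: VC-HIT | VC [46]
  [8] addr=0x15a blk=21 s=5: MISS | VC [46, 53]
  [9] addr=0x26f blk=38 s=6: L1-HIT | VC [46, 53]
  [10] addr=0x306 blk=48 s=0: MISS | VC [46, 53]

MISSES = 6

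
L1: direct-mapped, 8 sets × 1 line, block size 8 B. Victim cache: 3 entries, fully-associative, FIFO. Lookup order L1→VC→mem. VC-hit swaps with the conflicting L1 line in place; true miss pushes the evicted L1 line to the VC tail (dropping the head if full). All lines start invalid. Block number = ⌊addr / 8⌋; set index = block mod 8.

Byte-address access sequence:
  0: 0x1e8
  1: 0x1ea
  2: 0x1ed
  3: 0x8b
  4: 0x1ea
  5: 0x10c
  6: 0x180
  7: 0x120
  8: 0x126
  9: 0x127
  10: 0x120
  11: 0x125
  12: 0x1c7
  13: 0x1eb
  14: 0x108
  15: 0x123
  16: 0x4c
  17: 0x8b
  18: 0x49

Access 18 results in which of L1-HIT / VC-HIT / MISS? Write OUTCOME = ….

#0 0x1e8→b61/s5 MISS; vc=[]
#1 0x1ea→b61/s5 L1-HIT; vc=[]
#2 0x1ed→b61/s5 L1-HIT; vc=[]
#3 0x8b→b17/s1 MISS; vc=[]
#4 0x1ea→b61/s5 L1-HIT; vc=[]
#5 0x10c→b33/s1 MISS; vc=[17]
#6 0x180→b48/s0 MISS; vc=[17]
#7 0x120→b36/s4 MISS; vc=[17]
#8 0x126→b36/s4 L1-HIT; vc=[17]
#9 0x127→b36/s4 L1-HIT; vc=[17]
#10 0x120→b36/s4 L1-HIT; vc=[17]
#11 0x125→b36/s4 L1-HIT; vc=[17]
#12 0x1c7→b56/s0 MISS; vc=[17,48]
#13 0x1eb→b61/s5 L1-HIT; vc=[17,48]
#14 0x108→b33/s1 L1-HIT; vc=[17,48]
#15 0x123→b36/s4 L1-HIT; vc=[17,48]
#16 0x4c→b9/s1 MISS; vc=[17,48,33]
#17 0x8b→b17/s1 VC-HIT; vc=[9,48,33]
#18 0x49→b9/s1 VC-HIT; vc=[17,48,33]

OUTCOME = VC-HIT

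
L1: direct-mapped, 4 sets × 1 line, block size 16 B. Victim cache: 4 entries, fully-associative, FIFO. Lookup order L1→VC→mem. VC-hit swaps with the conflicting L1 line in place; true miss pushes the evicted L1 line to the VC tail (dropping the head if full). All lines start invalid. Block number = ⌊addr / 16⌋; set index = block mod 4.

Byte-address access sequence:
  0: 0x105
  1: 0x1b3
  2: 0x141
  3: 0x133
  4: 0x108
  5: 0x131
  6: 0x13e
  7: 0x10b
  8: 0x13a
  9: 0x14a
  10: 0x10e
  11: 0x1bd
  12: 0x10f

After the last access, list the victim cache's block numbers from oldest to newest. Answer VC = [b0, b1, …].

  [0] addr=0x105 blk=16 s=0: MISS | VC []
  [1] addr=0x1b3 blk=27 s=3: MISS | VC []
  [2] addr=0x141 blk=20 s=0: MISS | VC [16]
  [3] addr=0x133 blk=19 s=3: MISS | VC [16, 27]
  [4] addr=0x108 blk=16 s=0: VC-HIT | VC [20, 27]
  [5] addr=0x131 blk=19 s=3: L1-HIT | VC [20, 27]
  [6] addr=0x13e blk=19 s=3: L1-HIT | VC [20, 27]
  [7] addr=0x10b blk=16 s=0: L1-HIT | VC [20, 27]
  [8] addr=0x13a blk=19 s=3: L1-HIT | VC [20, 27]
  [9] addr=0x14a blk=20 s=0: VC-HIT | VC [16, 27]
  [10] addr=0x10e blk=16 s=0: VC-HIT | VC [20, 27]
  [11] addr=0x1bd blk=27 s=3: VC-HIT | VC [20, 19]
  [12] addr=0x10f blk=16 s=0: L1-HIT | VC [20, 19]

VC = [20, 19]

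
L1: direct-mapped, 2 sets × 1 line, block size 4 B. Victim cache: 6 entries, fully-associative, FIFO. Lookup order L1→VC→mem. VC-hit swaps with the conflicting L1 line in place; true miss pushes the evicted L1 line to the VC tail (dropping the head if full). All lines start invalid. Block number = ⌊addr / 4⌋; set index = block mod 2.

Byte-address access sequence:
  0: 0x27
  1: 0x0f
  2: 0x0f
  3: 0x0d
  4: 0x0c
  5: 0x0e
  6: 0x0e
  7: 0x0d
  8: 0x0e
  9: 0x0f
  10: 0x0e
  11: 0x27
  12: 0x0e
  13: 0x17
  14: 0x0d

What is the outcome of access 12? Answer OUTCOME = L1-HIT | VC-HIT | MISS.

  [0] addr=0x27 blk=9 s=1: MISS | VC []
  [1] addr=0xf blk=3 s=1: MISS | VC [9]
  [2] addr=0xf blk=3 s=1: L1-HIT | VC [9]
  [3] addr=0xd blk=3 s=1: L1-HIT | VC [9]
  [4] addr=0xc blk=3 s=1: L1-HIT | VC [9]
  [5] addr=0xe blk=3 s=1: L1-HIT | VC [9]
  [6] addr=0xe blk=3 s=1: L1-HIT | VC [9]
  [7] addr=0xd blk=3 s=1: L1-HIT | VC [9]
  [8] addr=0xe blk=3 s=1: L1-HIT | VC [9]
  [9] addr=0xf blk=3 s=1: L1-HIT | VC [9]
  [10] addr=0xe blk=3 s=1: L1-HIT | VC [9]
  [11] addr=0x27 blk=9 s=1: VC-HIT | VC [3]
  [12] addr=0xe blk=3 s=1: VC-HIT | VC [9]
  [13] addr=0x17 blk=5 s=1: MISS | VC [9, 3]
  [14] addr=0xd blk=3 s=1: VC-HIT | VC [9, 5]

OUTCOME = VC-HIT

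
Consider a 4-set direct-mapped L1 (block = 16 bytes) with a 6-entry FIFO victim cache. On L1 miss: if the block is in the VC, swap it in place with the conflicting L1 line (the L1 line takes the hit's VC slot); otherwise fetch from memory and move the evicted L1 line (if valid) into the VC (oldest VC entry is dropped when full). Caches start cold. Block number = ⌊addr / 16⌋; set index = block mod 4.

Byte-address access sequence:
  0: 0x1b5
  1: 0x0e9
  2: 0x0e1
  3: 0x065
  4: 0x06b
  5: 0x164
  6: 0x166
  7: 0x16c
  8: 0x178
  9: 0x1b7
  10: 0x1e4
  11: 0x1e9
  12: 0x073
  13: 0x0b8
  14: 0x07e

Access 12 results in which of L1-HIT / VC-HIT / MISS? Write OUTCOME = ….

OUTCOME = MISS

#0 0x1b5→b27/s3 MISS; vc=[]
#1 0xe9→b14/s2 MISS; vc=[]
#2 0xe1→b14/s2 L1-HIT; vc=[]
#3 0x65→b6/s2 MISS; vc=[14]
#4 0x6b→b6/s2 L1-HIT; vc=[14]
#5 0x164→b22/s2 MISS; vc=[14,6]
#6 0x166→b22/s2 L1-HIT; vc=[14,6]
#7 0x16c→b22/s2 L1-HIT; vc=[14,6]
#8 0x178→b23/s3 MISS; vc=[14,6,27]
#9 0x1b7→b27/s3 VC-HIT; vc=[14,6,23]
#10 0x1e4→b30/s2 MISS; vc=[14,6,23,22]
#11 0x1e9→b30/s2 L1-HIT; vc=[14,6,23,22]
#12 0x73→b7/s3 MISS; vc=[14,6,23,22,27]
#13 0xb8→b11/s3 MISS; vc=[14,6,23,22,27,7]
#14 0x7e→b7/s3 VC-HIT; vc=[14,6,23,22,27,11]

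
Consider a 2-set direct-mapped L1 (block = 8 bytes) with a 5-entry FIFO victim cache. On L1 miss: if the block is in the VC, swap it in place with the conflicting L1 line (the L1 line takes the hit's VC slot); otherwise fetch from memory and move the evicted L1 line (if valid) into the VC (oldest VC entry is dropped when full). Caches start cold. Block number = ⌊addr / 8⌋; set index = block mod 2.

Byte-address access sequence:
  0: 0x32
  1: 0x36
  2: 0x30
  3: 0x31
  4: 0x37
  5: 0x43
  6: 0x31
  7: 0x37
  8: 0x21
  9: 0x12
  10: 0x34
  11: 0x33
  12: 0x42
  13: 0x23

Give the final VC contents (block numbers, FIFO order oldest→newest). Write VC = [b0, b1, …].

0: 0x32 (blk 6, set 0) → MISS  vc=[]
1: 0x36 (blk 6, set 0) → L1-HIT  vc=[]
2: 0x30 (blk 6, set 0) → L1-HIT  vc=[]
3: 0x31 (blk 6, set 0) → L1-HIT  vc=[]
4: 0x37 (blk 6, set 0) → L1-HIT  vc=[]
5: 0x43 (blk 8, set 0) → MISS  vc=[6]
6: 0x31 (blk 6, set 0) → VC-HIT  vc=[8]
7: 0x37 (blk 6, set 0) → L1-HIT  vc=[8]
8: 0x21 (blk 4, set 0) → MISS  vc=[8, 6]
9: 0x12 (blk 2, set 0) → MISS  vc=[8, 6, 4]
10: 0x34 (blk 6, set 0) → VC-HIT  vc=[8, 2, 4]
11: 0x33 (blk 6, set 0) → L1-HIT  vc=[8, 2, 4]
12: 0x42 (blk 8, set 0) → VC-HIT  vc=[6, 2, 4]
13: 0x23 (blk 4, set 0) → VC-HIT  vc=[6, 2, 8]

VC = [6, 2, 8]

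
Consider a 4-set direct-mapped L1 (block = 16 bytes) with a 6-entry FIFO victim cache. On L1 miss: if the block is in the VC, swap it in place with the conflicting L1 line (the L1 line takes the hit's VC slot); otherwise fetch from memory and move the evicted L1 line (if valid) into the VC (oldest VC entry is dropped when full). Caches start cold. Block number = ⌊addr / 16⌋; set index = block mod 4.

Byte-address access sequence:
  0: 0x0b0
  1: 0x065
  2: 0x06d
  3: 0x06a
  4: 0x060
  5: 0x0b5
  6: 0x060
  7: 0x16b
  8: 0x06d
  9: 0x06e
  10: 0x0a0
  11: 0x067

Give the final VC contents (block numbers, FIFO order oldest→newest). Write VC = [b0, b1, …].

  [0] addr=0xb0 blk=11 s=3: MISS | VC []
  [1] addr=0x65 blk=6 s=2: MISS | VC []
  [2] addr=0x6d blk=6 s=2: L1-HIT | VC []
  [3] addr=0x6a blk=6 s=2: L1-HIT | VC []
  [4] addr=0x60 blk=6 s=2: L1-HIT | VC []
  [5] addr=0xb5 blk=11 s=3: L1-HIT | VC []
  [6] addr=0x60 blk=6 s=2: L1-HIT | VC []
  [7] addr=0x16b blk=22 s=2: MISS | VC [6]
  [8] addr=0x6d blk=6 s=2: VC-HIT | VC [22]
  [9] addr=0x6e blk=6 s=2: L1-HIT | VC [22]
  [10] addr=0xa0 blk=10 s=2: MISS | VC [22, 6]
  [11] addr=0x67 blk=6 s=2: VC-HIT | VC [22, 10]

VC = [22, 10]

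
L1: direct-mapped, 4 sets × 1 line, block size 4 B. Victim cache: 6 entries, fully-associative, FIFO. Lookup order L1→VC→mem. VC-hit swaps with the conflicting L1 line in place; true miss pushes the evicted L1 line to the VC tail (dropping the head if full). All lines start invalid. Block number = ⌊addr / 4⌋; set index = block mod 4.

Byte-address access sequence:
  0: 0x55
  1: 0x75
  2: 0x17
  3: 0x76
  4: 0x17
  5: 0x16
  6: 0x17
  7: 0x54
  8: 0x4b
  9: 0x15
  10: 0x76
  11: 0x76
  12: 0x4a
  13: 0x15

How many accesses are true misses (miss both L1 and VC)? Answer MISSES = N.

MISSES = 4

  [0] addr=0x55 blk=21 s=1: MISS | VC []
  [1] addr=0x75 blk=29 s=1: MISS | VC [21]
  [2] addr=0x17 blk=5 s=1: MISS | VC [21, 29]
  [3] addr=0x76 blk=29 s=1: VC-HIT | VC [21, 5]
  [4] addr=0x17 blk=5 s=1: VC-HIT | VC [21, 29]
  [5] addr=0x16 blk=5 s=1: L1-HIT | VC [21, 29]
  [6] addr=0x17 blk=5 s=1: L1-HIT | VC [21, 29]
  [7] addr=0x54 blk=21 s=1: VC-HIT | VC [5, 29]
  [8] addr=0x4b blk=18 s=2: MISS | VC [5, 29]
  [9] addr=0x15 blk=5 s=1: VC-HIT | VC [21, 29]
  [10] addr=0x76 blk=29 s=1: VC-HIT | VC [21, 5]
  [11] addr=0x76 blk=29 s=1: L1-HIT | VC [21, 5]
  [12] addr=0x4a blk=18 s=2: L1-HIT | VC [21, 5]
  [13] addr=0x15 blk=5 s=1: VC-HIT | VC [21, 29]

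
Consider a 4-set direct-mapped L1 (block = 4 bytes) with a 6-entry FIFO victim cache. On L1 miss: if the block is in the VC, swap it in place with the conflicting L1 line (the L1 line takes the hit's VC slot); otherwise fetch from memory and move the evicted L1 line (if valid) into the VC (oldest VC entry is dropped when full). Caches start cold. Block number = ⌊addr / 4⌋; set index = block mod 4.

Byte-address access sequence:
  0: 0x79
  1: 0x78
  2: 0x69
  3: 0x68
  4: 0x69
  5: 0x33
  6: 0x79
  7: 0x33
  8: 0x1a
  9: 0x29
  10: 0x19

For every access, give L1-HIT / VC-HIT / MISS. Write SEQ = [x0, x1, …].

0: 0x79 (blk 30, set 2) → MISS  vc=[]
1: 0x78 (blk 30, set 2) → L1-HIT  vc=[]
2: 0x69 (blk 26, set 2) → MISS  vc=[30]
3: 0x68 (blk 26, set 2) → L1-HIT  vc=[30]
4: 0x69 (blk 26, set 2) → L1-HIT  vc=[30]
5: 0x33 (blk 12, set 0) → MISS  vc=[30]
6: 0x79 (blk 30, set 2) → VC-HIT  vc=[26]
7: 0x33 (blk 12, set 0) → L1-HIT  vc=[26]
8: 0x1a (blk 6, set 2) → MISS  vc=[26, 30]
9: 0x29 (blk 10, set 2) → MISS  vc=[26, 30, 6]
10: 0x19 (blk 6, set 2) → VC-HIT  vc=[26, 30, 10]

SEQ = [MISS, L1-HIT, MISS, L1-HIT, L1-HIT, MISS, VC-HIT, L1-HIT, MISS, MISS, VC-HIT]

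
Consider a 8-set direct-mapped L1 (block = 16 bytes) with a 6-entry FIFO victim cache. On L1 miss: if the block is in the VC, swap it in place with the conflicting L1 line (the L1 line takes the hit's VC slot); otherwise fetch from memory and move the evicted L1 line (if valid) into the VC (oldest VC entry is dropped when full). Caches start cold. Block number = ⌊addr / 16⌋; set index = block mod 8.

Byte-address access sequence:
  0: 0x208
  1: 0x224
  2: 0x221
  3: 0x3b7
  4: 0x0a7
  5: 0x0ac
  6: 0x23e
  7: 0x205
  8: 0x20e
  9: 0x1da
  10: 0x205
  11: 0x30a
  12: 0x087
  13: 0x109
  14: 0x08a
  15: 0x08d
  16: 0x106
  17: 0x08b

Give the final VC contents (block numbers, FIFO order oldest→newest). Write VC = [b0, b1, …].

  [0] addr=0x208 blk=32 s=0: MISS | VC []
  [1] addr=0x224 blk=34 s=2: MISS | VC []
  [2] addr=0x221 blk=34 s=2: L1-HIT | VC []
  [3] addr=0x3b7 blk=59 s=3: MISS | VC []
  [4] addr=0xa7 blk=10 s=2: MISS | VC [34]
  [5] addr=0xac blk=10 s=2: L1-HIT | VC [34]
  [6] addr=0x23e blk=35 s=3: MISS | VC [34, 59]
  [7] addr=0x205 blk=32 s=0: L1-HIT | VC [34, 59]
  [8] addr=0x20e blk=32 s=0: L1-HIT | VC [34, 59]
  [9] addr=0x1da blk=29 s=5: MISS | VC [34, 59]
  [10] addr=0x205 blk=32 s=0: L1-HIT | VC [34, 59]
  [11] addr=0x30a blk=48 s=0: MISS | VC [34, 59, 32]
  [12] addr=0x87 blk=8 s=0: MISS | VC [34, 59, 32, 48]
  [13] addr=0x109 blk=16 s=0: MISS | VC [34, 59, 32, 48, 8]
  [14] addr=0x8a blk=8 s=0: VC-HIT | VC [34, 59, 32, 48, 16]
  [15] addr=0x8d blk=8 s=0: L1-HIT | VC [34, 59, 32, 48, 16]
  [16] addr=0x106 blk=16 s=0: VC-HIT | VC [34, 59, 32, 48, 8]
  [17] addr=0x8b blk=8 s=0: VC-HIT | VC [34, 59, 32, 48, 16]

VC = [34, 59, 32, 48, 16]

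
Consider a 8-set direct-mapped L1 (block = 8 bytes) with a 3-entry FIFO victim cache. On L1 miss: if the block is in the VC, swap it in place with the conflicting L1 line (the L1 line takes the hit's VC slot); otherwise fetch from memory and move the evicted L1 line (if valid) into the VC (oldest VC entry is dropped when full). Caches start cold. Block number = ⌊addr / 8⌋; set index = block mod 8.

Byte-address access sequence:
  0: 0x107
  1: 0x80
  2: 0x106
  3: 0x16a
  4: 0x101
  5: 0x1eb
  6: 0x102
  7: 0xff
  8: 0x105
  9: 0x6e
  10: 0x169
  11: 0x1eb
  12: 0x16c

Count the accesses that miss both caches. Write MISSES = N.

  [0] addr=0x107 blk=32 s=0: MISS | VC []
  [1] addr=0x80 blk=16 s=0: MISS | VC [32]
  [2] addr=0x106 blk=32 s=0: VC-HIT | VC [16]
  [3] addr=0x16a blk=45 s=5: MISS | VC [16]
  [4] addr=0x101 blk=32 s=0: L1-HIT | VC [16]
  [5] addr=0x1eb blk=61 s=5: MISS | VC [16, 45]
  [6] addr=0x102 blk=32 s=0: L1-HIT | VC [16, 45]
  [7] addr=0xff blk=31 s=7: MISS | VC [16, 45]
  [8] addr=0x105 blk=32 s=0: L1-HIT | VC [16, 45]
  [9] addr=0x6e blk=13 s=5: MISS | VC [16, 45, 61]
  [10] addr=0x169 blk=45 s=5: VC-HIT | VC [16, 13, 61]
  [11] addr=0x1eb blk=61 s=5: VC-HIT | VC [16, 13, 45]
  [12] addr=0x16c blk=45 s=5: VC-HIT | VC [16, 13, 61]

MISSES = 6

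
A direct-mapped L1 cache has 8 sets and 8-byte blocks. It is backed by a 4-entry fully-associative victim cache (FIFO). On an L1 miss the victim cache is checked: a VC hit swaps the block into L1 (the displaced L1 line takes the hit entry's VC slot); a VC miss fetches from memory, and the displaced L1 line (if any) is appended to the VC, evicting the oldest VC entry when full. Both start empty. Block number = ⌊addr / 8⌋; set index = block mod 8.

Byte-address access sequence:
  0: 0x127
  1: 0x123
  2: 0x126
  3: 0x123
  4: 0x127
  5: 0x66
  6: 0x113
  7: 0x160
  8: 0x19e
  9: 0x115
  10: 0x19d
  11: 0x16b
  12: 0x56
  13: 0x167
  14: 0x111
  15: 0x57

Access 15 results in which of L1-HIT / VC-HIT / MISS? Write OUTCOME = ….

  [0] addr=0x127 blk=36 s=4: MISS | VC []
  [1] addr=0x123 blk=36 s=4: L1-HIT | VC []
  [2] addr=0x126 blk=36 s=4: L1-HIT | VC []
  [3] addr=0x123 blk=36 s=4: L1-HIT | VC []
  [4] addr=0x127 blk=36 s=4: L1-HIT | VC []
  [5] addr=0x66 blk=12 s=4: MISS | VC [36]
  [6] addr=0x113 blk=34 s=2: MISS | VC [36]
  [7] addr=0x160 blk=44 s=4: MISS | VC [36, 12]
  [8] addr=0x19e blk=51 s=3: MISS | VC [36, 12]
  [9] addr=0x115 blk=34 s=2: L1-HIT | VC [36, 12]
  [10] addr=0x19d blk=51 s=3: L1-HIT | VC [36, 12]
  [11] addr=0x16b blk=45 s=5: MISS | VC [36, 12]
  [12] addr=0x56 blk=10 s=2: MISS | VC [36, 12, 34]
  [13] addr=0x167 blk=44 s=4: L1-HIT | VC [36, 12, 34]
  [14] addr=0x111 blk=34 s=2: VC-HIT | VC [36, 12, 10]
  [15] addr=0x57 blk=10 s=2: VC-HIT | VC [36, 12, 34]

OUTCOME = VC-HIT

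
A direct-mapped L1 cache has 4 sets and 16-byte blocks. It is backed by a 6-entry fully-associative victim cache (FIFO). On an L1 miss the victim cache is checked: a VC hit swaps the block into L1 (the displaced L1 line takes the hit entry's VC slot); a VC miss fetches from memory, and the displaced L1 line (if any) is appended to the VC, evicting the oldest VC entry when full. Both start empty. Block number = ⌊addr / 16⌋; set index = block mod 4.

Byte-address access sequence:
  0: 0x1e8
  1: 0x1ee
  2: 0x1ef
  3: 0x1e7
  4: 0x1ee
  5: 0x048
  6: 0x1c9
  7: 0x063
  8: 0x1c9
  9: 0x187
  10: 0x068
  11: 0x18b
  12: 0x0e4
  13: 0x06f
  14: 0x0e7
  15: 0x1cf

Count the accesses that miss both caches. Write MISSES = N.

MISSES = 6

0: 0x1e8 (blk 30, set 2) → MISS  vc=[]
1: 0x1ee (blk 30, set 2) → L1-HIT  vc=[]
2: 0x1ef (blk 30, set 2) → L1-HIT  vc=[]
3: 0x1e7 (blk 30, set 2) → L1-HIT  vc=[]
4: 0x1ee (blk 30, set 2) → L1-HIT  vc=[]
5: 0x48 (blk 4, set 0) → MISS  vc=[]
6: 0x1c9 (blk 28, set 0) → MISS  vc=[4]
7: 0x63 (blk 6, set 2) → MISS  vc=[4, 30]
8: 0x1c9 (blk 28, set 0) → L1-HIT  vc=[4, 30]
9: 0x187 (blk 24, set 0) → MISS  vc=[4, 30, 28]
10: 0x68 (blk 6, set 2) → L1-HIT  vc=[4, 30, 28]
11: 0x18b (blk 24, set 0) → L1-HIT  vc=[4, 30, 28]
12: 0xe4 (blk 14, set 2) → MISS  vc=[4, 30, 28, 6]
13: 0x6f (blk 6, set 2) → VC-HIT  vc=[4, 30, 28, 14]
14: 0xe7 (blk 14, set 2) → VC-HIT  vc=[4, 30, 28, 6]
15: 0x1cf (blk 28, set 0) → VC-HIT  vc=[4, 30, 24, 6]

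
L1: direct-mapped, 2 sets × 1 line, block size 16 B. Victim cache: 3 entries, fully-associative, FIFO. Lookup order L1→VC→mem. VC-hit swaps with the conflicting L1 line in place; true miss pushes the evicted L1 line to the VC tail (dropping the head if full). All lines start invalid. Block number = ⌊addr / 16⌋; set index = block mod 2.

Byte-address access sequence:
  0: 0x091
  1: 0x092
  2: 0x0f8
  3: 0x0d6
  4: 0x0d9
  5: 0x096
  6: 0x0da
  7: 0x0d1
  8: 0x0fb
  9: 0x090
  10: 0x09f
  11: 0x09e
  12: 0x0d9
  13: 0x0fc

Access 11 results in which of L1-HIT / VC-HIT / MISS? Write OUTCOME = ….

#0 0x91→b9/s1 MISS; vc=[]
#1 0x92→b9/s1 L1-HIT; vc=[]
#2 0xf8→b15/s1 MISS; vc=[9]
#3 0xd6→b13/s1 MISS; vc=[9,15]
#4 0xd9→b13/s1 L1-HIT; vc=[9,15]
#5 0x96→b9/s1 VC-HIT; vc=[13,15]
#6 0xda→b13/s1 VC-HIT; vc=[9,15]
#7 0xd1→b13/s1 L1-HIT; vc=[9,15]
#8 0xfb→b15/s1 VC-HIT; vc=[9,13]
#9 0x90→b9/s1 VC-HIT; vc=[15,13]
#10 0x9f→b9/s1 L1-HIT; vc=[15,13]
#11 0x9e→b9/s1 L1-HIT; vc=[15,13]
#12 0xd9→b13/s1 VC-HIT; vc=[15,9]
#13 0xfc→b15/s1 VC-HIT; vc=[13,9]

OUTCOME = L1-HIT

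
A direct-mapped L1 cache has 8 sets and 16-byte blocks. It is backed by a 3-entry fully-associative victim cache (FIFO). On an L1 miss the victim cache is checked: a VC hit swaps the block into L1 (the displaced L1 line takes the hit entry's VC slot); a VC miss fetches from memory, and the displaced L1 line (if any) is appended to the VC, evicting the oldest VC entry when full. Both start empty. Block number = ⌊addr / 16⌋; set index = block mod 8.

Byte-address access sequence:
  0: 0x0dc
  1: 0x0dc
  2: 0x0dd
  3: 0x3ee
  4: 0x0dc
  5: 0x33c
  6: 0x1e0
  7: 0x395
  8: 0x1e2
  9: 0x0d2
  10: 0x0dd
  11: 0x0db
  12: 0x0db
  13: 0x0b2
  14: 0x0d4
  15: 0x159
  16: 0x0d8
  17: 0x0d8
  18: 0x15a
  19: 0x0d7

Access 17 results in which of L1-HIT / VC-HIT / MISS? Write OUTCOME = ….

OUTCOME = L1-HIT

#0 0xdc→b13/s5 MISS; vc=[]
#1 0xdc→b13/s5 L1-HIT; vc=[]
#2 0xdd→b13/s5 L1-HIT; vc=[]
#3 0x3ee→b62/s6 MISS; vc=[]
#4 0xdc→b13/s5 L1-HIT; vc=[]
#5 0x33c→b51/s3 MISS; vc=[]
#6 0x1e0→b30/s6 MISS; vc=[62]
#7 0x395→b57/s1 MISS; vc=[62]
#8 0x1e2→b30/s6 L1-HIT; vc=[62]
#9 0xd2→b13/s5 L1-HIT; vc=[62]
#10 0xdd→b13/s5 L1-HIT; vc=[62]
#11 0xdb→b13/s5 L1-HIT; vc=[62]
#12 0xdb→b13/s5 L1-HIT; vc=[62]
#13 0xb2→b11/s3 MISS; vc=[62,51]
#14 0xd4→b13/s5 L1-HIT; vc=[62,51]
#15 0x159→b21/s5 MISS; vc=[62,51,13]
#16 0xd8→b13/s5 VC-HIT; vc=[62,51,21]
#17 0xd8→b13/s5 L1-HIT; vc=[62,51,21]
#18 0x15a→b21/s5 VC-HIT; vc=[62,51,13]
#19 0xd7→b13/s5 VC-HIT; vc=[62,51,21]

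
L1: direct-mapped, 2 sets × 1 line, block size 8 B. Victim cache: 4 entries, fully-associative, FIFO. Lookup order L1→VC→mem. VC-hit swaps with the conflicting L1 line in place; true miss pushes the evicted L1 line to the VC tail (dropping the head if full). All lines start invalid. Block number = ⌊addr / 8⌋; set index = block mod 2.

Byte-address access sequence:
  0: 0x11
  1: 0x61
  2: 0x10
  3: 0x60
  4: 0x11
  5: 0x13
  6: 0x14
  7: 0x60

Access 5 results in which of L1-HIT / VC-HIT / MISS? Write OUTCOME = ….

OUTCOME = L1-HIT

#0 0x11→b2/s0 MISS; vc=[]
#1 0x61→b12/s0 MISS; vc=[2]
#2 0x10→b2/s0 VC-HIT; vc=[12]
#3 0x60→b12/s0 VC-HIT; vc=[2]
#4 0x11→b2/s0 VC-HIT; vc=[12]
#5 0x13→b2/s0 L1-HIT; vc=[12]
#6 0x14→b2/s0 L1-HIT; vc=[12]
#7 0x60→b12/s0 VC-HIT; vc=[2]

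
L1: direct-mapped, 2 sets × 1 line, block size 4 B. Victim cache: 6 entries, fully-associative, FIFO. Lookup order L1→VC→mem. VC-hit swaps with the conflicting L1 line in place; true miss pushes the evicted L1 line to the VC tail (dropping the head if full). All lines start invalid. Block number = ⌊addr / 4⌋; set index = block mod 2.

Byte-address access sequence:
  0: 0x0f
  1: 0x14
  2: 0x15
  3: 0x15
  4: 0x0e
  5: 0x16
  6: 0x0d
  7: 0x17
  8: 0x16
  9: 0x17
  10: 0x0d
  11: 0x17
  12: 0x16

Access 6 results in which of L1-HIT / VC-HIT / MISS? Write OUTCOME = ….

OUTCOME = VC-HIT

  [0] addr=0xf blk=3 s=1: MISS | VC []
  [1] addr=0x14 blk=5 s=1: MISS | VC [3]
  [2] addr=0x15 blk=5 s=1: L1-HIT | VC [3]
  [3] addr=0x15 blk=5 s=1: L1-HIT | VC [3]
  [4] addr=0xe blk=3 s=1: VC-HIT | VC [5]
  [5] addr=0x16 blk=5 s=1: VC-HIT | VC [3]
  [6] addr=0xd blk=3 s=1: VC-HIT | VC [5]
  [7] addr=0x17 blk=5 s=1: VC-HIT | VC [3]
  [8] addr=0x16 blk=5 s=1: L1-HIT | VC [3]
  [9] addr=0x17 blk=5 s=1: L1-HIT | VC [3]
  [10] addr=0xd blk=3 s=1: VC-HIT | VC [5]
  [11] addr=0x17 blk=5 s=1: VC-HIT | VC [3]
  [12] addr=0x16 blk=5 s=1: L1-HIT | VC [3]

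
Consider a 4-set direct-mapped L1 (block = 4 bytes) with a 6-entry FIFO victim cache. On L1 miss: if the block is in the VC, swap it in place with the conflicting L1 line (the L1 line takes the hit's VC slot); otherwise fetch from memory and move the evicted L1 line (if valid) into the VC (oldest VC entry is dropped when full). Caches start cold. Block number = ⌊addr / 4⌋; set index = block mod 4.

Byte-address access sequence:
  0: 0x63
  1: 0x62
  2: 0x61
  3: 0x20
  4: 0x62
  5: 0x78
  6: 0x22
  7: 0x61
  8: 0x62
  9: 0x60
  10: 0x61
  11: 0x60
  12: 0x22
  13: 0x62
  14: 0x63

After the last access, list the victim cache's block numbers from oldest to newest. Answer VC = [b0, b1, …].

VC = [8]

  [0] addr=0x63 blk=24 s=0: MISS | VC []
  [1] addr=0x62 blk=24 s=0: L1-HIT | VC []
  [2] addr=0x61 blk=24 s=0: L1-HIT | VC []
  [3] addr=0x20 blk=8 s=0: MISS | VC [24]
  [4] addr=0x62 blk=24 s=0: VC-HIT | VC [8]
  [5] addr=0x78 blk=30 s=2: MISS | VC [8]
  [6] addr=0x22 blk=8 s=0: VC-HIT | VC [24]
  [7] addr=0x61 blk=24 s=0: VC-HIT | VC [8]
  [8] addr=0x62 blk=24 s=0: L1-HIT | VC [8]
  [9] addr=0x60 blk=24 s=0: L1-HIT | VC [8]
  [10] addr=0x61 blk=24 s=0: L1-HIT | VC [8]
  [11] addr=0x60 blk=24 s=0: L1-HIT | VC [8]
  [12] addr=0x22 blk=8 s=0: VC-HIT | VC [24]
  [13] addr=0x62 blk=24 s=0: VC-HIT | VC [8]
  [14] addr=0x63 blk=24 s=0: L1-HIT | VC [8]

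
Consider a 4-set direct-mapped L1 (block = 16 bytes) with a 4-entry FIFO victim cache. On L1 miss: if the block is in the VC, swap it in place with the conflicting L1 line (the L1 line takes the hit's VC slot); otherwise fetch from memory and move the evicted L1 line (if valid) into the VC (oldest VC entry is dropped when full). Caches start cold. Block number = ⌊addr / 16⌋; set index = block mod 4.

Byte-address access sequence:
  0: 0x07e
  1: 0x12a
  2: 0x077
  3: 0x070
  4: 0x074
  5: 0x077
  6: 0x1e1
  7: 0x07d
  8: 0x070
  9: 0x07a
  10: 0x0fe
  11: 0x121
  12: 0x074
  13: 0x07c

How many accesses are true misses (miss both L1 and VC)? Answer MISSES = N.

MISSES = 4

0: 0x7e (blk 7, set 3) → MISS  vc=[]
1: 0x12a (blk 18, set 2) → MISS  vc=[]
2: 0x77 (blk 7, set 3) → L1-HIT  vc=[]
3: 0x70 (blk 7, set 3) → L1-HIT  vc=[]
4: 0x74 (blk 7, set 3) → L1-HIT  vc=[]
5: 0x77 (blk 7, set 3) → L1-HIT  vc=[]
6: 0x1e1 (blk 30, set 2) → MISS  vc=[18]
7: 0x7d (blk 7, set 3) → L1-HIT  vc=[18]
8: 0x70 (blk 7, set 3) → L1-HIT  vc=[18]
9: 0x7a (blk 7, set 3) → L1-HIT  vc=[18]
10: 0xfe (blk 15, set 3) → MISS  vc=[18, 7]
11: 0x121 (blk 18, set 2) → VC-HIT  vc=[30, 7]
12: 0x74 (blk 7, set 3) → VC-HIT  vc=[30, 15]
13: 0x7c (blk 7, set 3) → L1-HIT  vc=[30, 15]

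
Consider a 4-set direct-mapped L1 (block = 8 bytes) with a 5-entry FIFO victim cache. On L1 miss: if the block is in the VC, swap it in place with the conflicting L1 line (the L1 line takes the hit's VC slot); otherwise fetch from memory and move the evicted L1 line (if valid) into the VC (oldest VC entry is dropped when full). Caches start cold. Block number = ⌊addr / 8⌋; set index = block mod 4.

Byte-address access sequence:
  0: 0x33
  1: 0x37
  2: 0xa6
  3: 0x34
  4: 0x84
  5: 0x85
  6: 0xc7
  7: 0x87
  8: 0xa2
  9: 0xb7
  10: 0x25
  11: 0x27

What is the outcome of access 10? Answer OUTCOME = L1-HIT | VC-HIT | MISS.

OUTCOME = MISS

0: 0x33 (blk 6, set 2) → MISS  vc=[]
1: 0x37 (blk 6, set 2) → L1-HIT  vc=[]
2: 0xa6 (blk 20, set 0) → MISS  vc=[]
3: 0x34 (blk 6, set 2) → L1-HIT  vc=[]
4: 0x84 (blk 16, set 0) → MISS  vc=[20]
5: 0x85 (blk 16, set 0) → L1-HIT  vc=[20]
6: 0xc7 (blk 24, set 0) → MISS  vc=[20, 16]
7: 0x87 (blk 16, set 0) → VC-HIT  vc=[20, 24]
8: 0xa2 (blk 20, set 0) → VC-HIT  vc=[16, 24]
9: 0xb7 (blk 22, set 2) → MISS  vc=[16, 24, 6]
10: 0x25 (blk 4, set 0) → MISS  vc=[16, 24, 6, 20]
11: 0x27 (blk 4, set 0) → L1-HIT  vc=[16, 24, 6, 20]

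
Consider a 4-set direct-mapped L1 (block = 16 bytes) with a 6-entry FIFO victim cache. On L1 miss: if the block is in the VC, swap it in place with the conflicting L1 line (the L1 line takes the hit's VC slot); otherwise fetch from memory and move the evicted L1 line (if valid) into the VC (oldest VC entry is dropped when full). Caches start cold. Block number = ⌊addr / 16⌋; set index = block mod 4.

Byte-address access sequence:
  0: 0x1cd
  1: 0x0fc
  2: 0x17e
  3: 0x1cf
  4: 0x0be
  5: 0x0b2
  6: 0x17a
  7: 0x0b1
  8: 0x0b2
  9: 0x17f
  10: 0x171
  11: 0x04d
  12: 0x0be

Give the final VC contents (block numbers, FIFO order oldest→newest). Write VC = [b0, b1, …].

  [0] addr=0x1cd blk=28 s=0: MISS | VC []
  [1] addr=0xfc blk=15 s=3: MISS | VC []
  [2] addr=0x17e blk=23 s=3: MISS | VC [15]
  [3] addr=0x1cf blk=28 s=0: L1-HIT | VC [15]
  [4] addr=0xbe blk=11 s=3: MISS | VC [15, 23]
  [5] addr=0xb2 blk=11 s=3: L1-HIT | VC [15, 23]
  [6] addr=0x17a blk=23 s=3: VC-HIT | VC [15, 11]
  [7] addr=0xb1 blk=11 s=3: VC-HIT | VC [15, 23]
  [8] addr=0xb2 blk=11 s=3: L1-HIT | VC [15, 23]
  [9] addr=0x17f blk=23 s=3: VC-HIT | VC [15, 11]
  [10] addr=0x171 blk=23 s=3: L1-HIT | VC [15, 11]
  [11] addr=0x4d blk=4 s=0: MISS | VC [15, 11, 28]
  [12] addr=0xbe blk=11 s=3: VC-HIT | VC [15, 23, 28]

VC = [15, 23, 28]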